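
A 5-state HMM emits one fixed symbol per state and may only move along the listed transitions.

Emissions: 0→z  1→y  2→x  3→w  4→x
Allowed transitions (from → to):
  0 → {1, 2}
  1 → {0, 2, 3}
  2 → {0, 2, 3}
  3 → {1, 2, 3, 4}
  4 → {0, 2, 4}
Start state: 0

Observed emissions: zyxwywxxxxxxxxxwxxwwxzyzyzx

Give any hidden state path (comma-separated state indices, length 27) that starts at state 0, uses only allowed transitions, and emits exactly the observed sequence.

  t0 'z' -> {0}, take 0 (start)
  t1 'y' -> {1}, take 1 (0->1 ok)
  t2 'x' -> {2,4}, take 2 (1->2 ok)
  t3 'w' -> {3}, take 3 (2->3 ok)
  t4 'y' -> {1}, take 1 (3->1 ok)
  t5 'w' -> {3}, take 3 (1->3 ok)
  t6 'x' -> {2,4}, take 4 (3->4 ok)
  t7 'x' -> {2,4}, take 4 (4->4 ok)
  t8 'x' -> {2,4}, take 4 (4->4 ok)
  t9 'x' -> {2,4}, take 4 (4->4 ok)
  t10 'x' -> {2,4}, take 4 (4->4 ok)
  t11 'x' -> {2,4}, take 4 (4->4 ok)
  t12 'x' -> {2,4}, take 4 (4->4 ok)
  t13 'x' -> {2,4}, take 2 (4->2 ok)
  t14 'x' -> {2,4}, take 2 (2->2 ok)
  t15 'w' -> {3}, take 3 (2->3 ok)
  t16 'x' -> {2,4}, take 4 (3->4 ok)
  t17 'x' -> {2,4}, take 2 (4->2 ok)
  t18 'w' -> {3}, take 3 (2->3 ok)
  t19 'w' -> {3}, take 3 (3->3 ok)
  t20 'x' -> {2,4}, take 4 (3->4 ok)
  t21 'z' -> {0}, take 0 (4->0 ok)
  t22 'y' -> {1}, take 1 (0->1 ok)
  t23 'z' -> {0}, take 0 (1->0 ok)
  t24 'y' -> {1}, take 1 (0->1 ok)
  t25 'z' -> {0}, take 0 (1->0 ok)
  t26 'x' -> {2,4}, take 2 (0->2 ok)

0,1,2,3,1,3,4,4,4,4,4,4,4,2,2,3,4,2,3,3,4,0,1,0,1,0,2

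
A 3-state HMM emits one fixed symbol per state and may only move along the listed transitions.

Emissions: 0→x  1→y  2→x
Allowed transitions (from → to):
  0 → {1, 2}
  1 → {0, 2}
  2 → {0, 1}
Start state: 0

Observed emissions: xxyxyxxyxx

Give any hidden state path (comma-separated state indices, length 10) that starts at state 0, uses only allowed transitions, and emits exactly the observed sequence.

  [0] x  {0,2}  => 0  start
  [1] x  {0,2}  => 2  0->2 ok
  [2] y  {1}  => 1  2->1 ok
  [3] x  {0,2}  => 0  1->0 ok
  [4] y  {1}  => 1  0->1 ok
  [5] x  {0,2}  => 0  1->0 ok
  [6] x  {0,2}  => 2  0->2 ok
  [7] y  {1}  => 1  2->1 ok
  [8] x  {0,2}  => 0  1->0 ok
  [9] x  {0,2}  => 2  0->2 ok

0,2,1,0,1,0,2,1,0,2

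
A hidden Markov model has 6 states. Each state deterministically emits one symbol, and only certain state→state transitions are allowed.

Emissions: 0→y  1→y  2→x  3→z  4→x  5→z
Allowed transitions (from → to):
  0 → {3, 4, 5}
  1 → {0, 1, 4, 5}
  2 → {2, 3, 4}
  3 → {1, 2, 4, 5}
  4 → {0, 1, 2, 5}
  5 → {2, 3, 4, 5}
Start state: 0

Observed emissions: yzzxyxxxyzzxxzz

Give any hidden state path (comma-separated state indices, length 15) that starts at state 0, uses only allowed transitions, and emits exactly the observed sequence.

0,5,3,4,0,4,2,4,0,5,5,2,4,5,5

  [0] y  {0,1}  => 0  start
  [1] z  {3,5}  => 5  0->5 ok
  [2] z  {3,5}  => 3  5->3 ok
  [3] x  {2,4}  => 4  3->4 ok
  [4] y  {0,1}  => 0  4->0 ok
  [5] x  {2,4}  => 4  0->4 ok
  [6] x  {2,4}  => 2  4->2 ok
  [7] x  {2,4}  => 4  2->4 ok
  [8] y  {0,1}  => 0  4->0 ok
  [9] z  {3,5}  => 5  0->5 ok
  [10] z  {3,5}  => 5  5->5 ok
  [11] x  {2,4}  => 2  5->2 ok
  [12] x  {2,4}  => 4  2->4 ok
  [13] z  {3,5}  => 5  4->5 ok
  [14] z  {3,5}  => 5  5->5 ok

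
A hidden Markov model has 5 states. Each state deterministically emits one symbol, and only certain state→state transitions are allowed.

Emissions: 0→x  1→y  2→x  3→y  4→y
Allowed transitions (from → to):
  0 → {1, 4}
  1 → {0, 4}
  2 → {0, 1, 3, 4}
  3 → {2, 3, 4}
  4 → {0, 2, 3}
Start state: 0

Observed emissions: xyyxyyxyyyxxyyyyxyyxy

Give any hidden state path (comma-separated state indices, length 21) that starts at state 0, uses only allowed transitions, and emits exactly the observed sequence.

0,4,3,2,4,3,2,1,4,3,2,0,4,3,3,4,0,4,3,2,3

  0: obs=x cand={0,2} pick 0 [start]
  1: obs=y cand={1,3,4} pick 4 [0->4 ok]
  2: obs=y cand={1,3,4} pick 3 [4->3 ok]
  3: obs=x cand={0,2} pick 2 [3->2 ok]
  4: obs=y cand={1,3,4} pick 4 [2->4 ok]
  5: obs=y cand={1,3,4} pick 3 [4->3 ok]
  6: obs=x cand={0,2} pick 2 [3->2 ok]
  7: obs=y cand={1,3,4} pick 1 [2->1 ok]
  8: obs=y cand={1,3,4} pick 4 [1->4 ok]
  9: obs=y cand={1,3,4} pick 3 [4->3 ok]
  10: obs=x cand={0,2} pick 2 [3->2 ok]
  11: obs=x cand={0,2} pick 0 [2->0 ok]
  12: obs=y cand={1,3,4} pick 4 [0->4 ok]
  13: obs=y cand={1,3,4} pick 3 [4->3 ok]
  14: obs=y cand={1,3,4} pick 3 [3->3 ok]
  15: obs=y cand={1,3,4} pick 4 [3->4 ok]
  16: obs=x cand={0,2} pick 0 [4->0 ok]
  17: obs=y cand={1,3,4} pick 4 [0->4 ok]
  18: obs=y cand={1,3,4} pick 3 [4->3 ok]
  19: obs=x cand={0,2} pick 2 [3->2 ok]
  20: obs=y cand={1,3,4} pick 3 [2->3 ok]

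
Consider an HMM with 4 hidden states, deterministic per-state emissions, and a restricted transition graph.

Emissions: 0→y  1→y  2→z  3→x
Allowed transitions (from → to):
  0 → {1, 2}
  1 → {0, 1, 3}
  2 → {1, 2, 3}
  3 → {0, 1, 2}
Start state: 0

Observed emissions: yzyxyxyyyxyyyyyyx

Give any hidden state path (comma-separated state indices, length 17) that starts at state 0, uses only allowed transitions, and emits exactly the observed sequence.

  [0] y  {0,1}  => 0  start
  [1] z  {2}  => 2  0->2 ok
  [2] y  {0,1}  => 1  2->1 ok
  [3] x  {3}  => 3  1->3 ok
  [4] y  {0,1}  => 1  3->1 ok
  [5] x  {3}  => 3  1->3 ok
  [6] y  {0,1}  => 1  3->1 ok
  [7] y  {0,1}  => 1  1->1 ok
  [8] y  {0,1}  => 1  1->1 ok
  [9] x  {3}  => 3  1->3 ok
  [10] y  {0,1}  => 0  3->0 ok
  [11] y  {0,1}  => 1  0->1 ok
  [12] y  {0,1}  => 0  1->0 ok
  [13] y  {0,1}  => 1  0->1 ok
  [14] y  {0,1}  => 0  1->0 ok
  [15] y  {0,1}  => 1  0->1 ok
  [16] x  {3}  => 3  1->3 ok

0,2,1,3,1,3,1,1,1,3,0,1,0,1,0,1,3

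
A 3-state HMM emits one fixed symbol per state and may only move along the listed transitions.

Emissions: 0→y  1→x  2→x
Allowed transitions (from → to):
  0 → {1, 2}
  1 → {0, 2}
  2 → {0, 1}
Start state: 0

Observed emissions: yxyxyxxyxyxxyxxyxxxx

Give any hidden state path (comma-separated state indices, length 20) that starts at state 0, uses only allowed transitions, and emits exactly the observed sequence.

0,2,0,1,0,2,1,0,2,0,2,1,0,1,2,0,2,1,2,1

  t0 'y' -> {0}, take 0 (start)
  t1 'x' -> {1,2}, take 2 (0->2 ok)
  t2 'y' -> {0}, take 0 (2->0 ok)
  t3 'x' -> {1,2}, take 1 (0->1 ok)
  t4 'y' -> {0}, take 0 (1->0 ok)
  t5 'x' -> {1,2}, take 2 (0->2 ok)
  t6 'x' -> {1,2}, take 1 (2->1 ok)
  t7 'y' -> {0}, take 0 (1->0 ok)
  t8 'x' -> {1,2}, take 2 (0->2 ok)
  t9 'y' -> {0}, take 0 (2->0 ok)
  t10 'x' -> {1,2}, take 2 (0->2 ok)
  t11 'x' -> {1,2}, take 1 (2->1 ok)
  t12 'y' -> {0}, take 0 (1->0 ok)
  t13 'x' -> {1,2}, take 1 (0->1 ok)
  t14 'x' -> {1,2}, take 2 (1->2 ok)
  t15 'y' -> {0}, take 0 (2->0 ok)
  t16 'x' -> {1,2}, take 2 (0->2 ok)
  t17 'x' -> {1,2}, take 1 (2->1 ok)
  t18 'x' -> {1,2}, take 2 (1->2 ok)
  t19 'x' -> {1,2}, take 1 (2->1 ok)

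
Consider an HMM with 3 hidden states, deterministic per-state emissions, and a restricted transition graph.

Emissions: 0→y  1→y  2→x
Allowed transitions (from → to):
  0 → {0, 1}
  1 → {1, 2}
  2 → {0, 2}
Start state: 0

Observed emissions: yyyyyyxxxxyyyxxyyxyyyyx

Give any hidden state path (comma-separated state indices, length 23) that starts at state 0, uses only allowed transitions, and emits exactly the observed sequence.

  t0 'y' -> {0,1}, take 0 (start)
  t1 'y' -> {0,1}, take 0 (0->0 ok)
  t2 'y' -> {0,1}, take 0 (0->0 ok)
  t3 'y' -> {0,1}, take 0 (0->0 ok)
  t4 'y' -> {0,1}, take 0 (0->0 ok)
  t5 'y' -> {0,1}, take 1 (0->1 ok)
  t6 'x' -> {2}, take 2 (1->2 ok)
  t7 'x' -> {2}, take 2 (2->2 ok)
  t8 'x' -> {2}, take 2 (2->2 ok)
  t9 'x' -> {2}, take 2 (2->2 ok)
  t10 'y' -> {0,1}, take 0 (2->0 ok)
  t11 'y' -> {0,1}, take 0 (0->0 ok)
  t12 'y' -> {0,1}, take 1 (0->1 ok)
  t13 'x' -> {2}, take 2 (1->2 ok)
  t14 'x' -> {2}, take 2 (2->2 ok)
  t15 'y' -> {0,1}, take 0 (2->0 ok)
  t16 'y' -> {0,1}, take 1 (0->1 ok)
  t17 'x' -> {2}, take 2 (1->2 ok)
  t18 'y' -> {0,1}, take 0 (2->0 ok)
  t19 'y' -> {0,1}, take 1 (0->1 ok)
  t20 'y' -> {0,1}, take 1 (1->1 ok)
  t21 'y' -> {0,1}, take 1 (1->1 ok)
  t22 'x' -> {2}, take 2 (1->2 ok)

0,0,0,0,0,1,2,2,2,2,0,0,1,2,2,0,1,2,0,1,1,1,2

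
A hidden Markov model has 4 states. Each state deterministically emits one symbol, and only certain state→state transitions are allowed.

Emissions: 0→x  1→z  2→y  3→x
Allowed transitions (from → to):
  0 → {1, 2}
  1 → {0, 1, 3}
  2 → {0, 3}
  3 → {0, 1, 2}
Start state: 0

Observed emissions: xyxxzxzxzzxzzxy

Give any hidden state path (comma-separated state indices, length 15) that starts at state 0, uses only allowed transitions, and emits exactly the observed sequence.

  t0 'x' -> {0,3}, take 0 (start)
  t1 'y' -> {2}, take 2 (0->2 ok)
  t2 'x' -> {0,3}, take 3 (2->3 ok)
  t3 'x' -> {0,3}, take 0 (3->0 ok)
  t4 'z' -> {1}, take 1 (0->1 ok)
  t5 'x' -> {0,3}, take 0 (1->0 ok)
  t6 'z' -> {1}, take 1 (0->1 ok)
  t7 'x' -> {0,3}, take 3 (1->3 ok)
  t8 'z' -> {1}, take 1 (3->1 ok)
  t9 'z' -> {1}, take 1 (1->1 ok)
  t10 'x' -> {0,3}, take 0 (1->0 ok)
  t11 'z' -> {1}, take 1 (0->1 ok)
  t12 'z' -> {1}, take 1 (1->1 ok)
  t13 'x' -> {0,3}, take 3 (1->3 ok)
  t14 'y' -> {2}, take 2 (3->2 ok)

0,2,3,0,1,0,1,3,1,1,0,1,1,3,2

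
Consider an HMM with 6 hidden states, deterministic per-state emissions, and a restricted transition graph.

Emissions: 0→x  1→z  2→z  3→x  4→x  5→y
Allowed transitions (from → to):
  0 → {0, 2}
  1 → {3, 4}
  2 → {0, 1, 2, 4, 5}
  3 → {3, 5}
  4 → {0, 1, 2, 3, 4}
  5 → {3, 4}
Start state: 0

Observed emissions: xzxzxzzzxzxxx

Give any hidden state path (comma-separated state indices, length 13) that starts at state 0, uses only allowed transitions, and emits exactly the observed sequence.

  [0] x  {0,3,4}  => 0  start
  [1] z  {1,2}  => 2  0->2 ok
  [2] x  {0,3,4}  => 0  2->0 ok
  [3] z  {1,2}  => 2  0->2 ok
  [4] x  {0,3,4}  => 0  2->0 ok
  [5] z  {1,2}  => 2  0->2 ok
  [6] z  {1,2}  => 2  2->2 ok
  [7] z  {1,2}  => 1  2->1 ok
  [8] x  {0,3,4}  => 4  1->4 ok
  [9] z  {1,2}  => 1  4->1 ok
  [10] x  {0,3,4}  => 4  1->4 ok
  [11] x  {0,3,4}  => 0  4->0 ok
  [12] x  {0,3,4}  => 0  0->0 ok

0,2,0,2,0,2,2,1,4,1,4,0,0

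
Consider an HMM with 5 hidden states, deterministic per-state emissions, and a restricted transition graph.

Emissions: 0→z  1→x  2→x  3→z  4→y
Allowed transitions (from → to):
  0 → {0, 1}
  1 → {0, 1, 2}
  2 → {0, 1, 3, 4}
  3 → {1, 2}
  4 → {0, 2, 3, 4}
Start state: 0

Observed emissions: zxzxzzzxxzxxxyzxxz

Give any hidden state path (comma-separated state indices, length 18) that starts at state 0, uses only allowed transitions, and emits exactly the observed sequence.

  [0] z  {0,3}  => 0  start
  [1] x  {1,2}  => 1  0->1 ok
  [2] z  {0,3}  => 0  1->0 ok
  [3] x  {1,2}  => 1  0->1 ok
  [4] z  {0,3}  => 0  1->0 ok
  [5] z  {0,3}  => 0  0->0 ok
  [6] z  {0,3}  => 0  0->0 ok
  [7] x  {1,2}  => 1  0->1 ok
  [8] x  {1,2}  => 2  1->2 ok
  [9] z  {0,3}  => 3  2->3 ok
  [10] x  {1,2}  => 1  3->1 ok
  [11] x  {1,2}  => 1  1->1 ok
  [12] x  {1,2}  => 2  1->2 ok
  [13] y  {4}  => 4  2->4 ok
  [14] z  {0,3}  => 3  4->3 ok
  [15] x  {1,2}  => 1  3->1 ok
  [16] x  {1,2}  => 2  1->2 ok
  [17] z  {0,3}  => 3  2->3 ok

0,1,0,1,0,0,0,1,2,3,1,1,2,4,3,1,2,3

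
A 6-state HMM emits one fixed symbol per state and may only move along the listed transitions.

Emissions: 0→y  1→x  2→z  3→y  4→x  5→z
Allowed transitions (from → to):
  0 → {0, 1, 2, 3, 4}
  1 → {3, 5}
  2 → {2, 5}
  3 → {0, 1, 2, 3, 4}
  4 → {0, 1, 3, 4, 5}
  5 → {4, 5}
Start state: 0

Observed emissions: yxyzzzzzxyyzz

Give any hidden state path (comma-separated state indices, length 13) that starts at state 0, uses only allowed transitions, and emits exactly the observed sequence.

  t0 'y' -> {0,3}, take 0 (start)
  t1 'x' -> {1,4}, take 1 (0->1 ok)
  t2 'y' -> {0,3}, take 3 (1->3 ok)
  t3 'z' -> {2,5}, take 2 (3->2 ok)
  t4 'z' -> {2,5}, take 2 (2->2 ok)
  t5 'z' -> {2,5}, take 5 (2->5 ok)
  t6 'z' -> {2,5}, take 5 (5->5 ok)
  t7 'z' -> {2,5}, take 5 (5->5 ok)
  t8 'x' -> {1,4}, take 4 (5->4 ok)
  t9 'y' -> {0,3}, take 0 (4->0 ok)
  t10 'y' -> {0,3}, take 0 (0->0 ok)
  t11 'z' -> {2,5}, take 2 (0->2 ok)
  t12 'z' -> {2,5}, take 2 (2->2 ok)

0,1,3,2,2,5,5,5,4,0,0,2,2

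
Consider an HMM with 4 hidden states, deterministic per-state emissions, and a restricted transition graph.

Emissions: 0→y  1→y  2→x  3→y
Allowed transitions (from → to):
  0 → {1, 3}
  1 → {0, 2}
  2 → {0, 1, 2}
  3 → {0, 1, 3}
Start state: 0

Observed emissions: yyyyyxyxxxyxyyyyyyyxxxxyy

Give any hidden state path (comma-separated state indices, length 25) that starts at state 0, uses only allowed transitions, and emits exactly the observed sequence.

0,3,0,3,1,2,1,2,2,2,1,2,0,3,3,1,0,3,1,2,2,2,2,0,1

  [0] y  {0,1,3}  => 0  start
  [1] y  {0,1,3}  => 3  0->3 ok
  [2] y  {0,1,3}  => 0  3->0 ok
  [3] y  {0,1,3}  => 3  0->3 ok
  [4] y  {0,1,3}  => 1  3->1 ok
  [5] x  {2}  => 2  1->2 ok
  [6] y  {0,1,3}  => 1  2->1 ok
  [7] x  {2}  => 2  1->2 ok
  [8] x  {2}  => 2  2->2 ok
  [9] x  {2}  => 2  2->2 ok
  [10] y  {0,1,3}  => 1  2->1 ok
  [11] x  {2}  => 2  1->2 ok
  [12] y  {0,1,3}  => 0  2->0 ok
  [13] y  {0,1,3}  => 3  0->3 ok
  [14] y  {0,1,3}  => 3  3->3 ok
  [15] y  {0,1,3}  => 1  3->1 ok
  [16] y  {0,1,3}  => 0  1->0 ok
  [17] y  {0,1,3}  => 3  0->3 ok
  [18] y  {0,1,3}  => 1  3->1 ok
  [19] x  {2}  => 2  1->2 ok
  [20] x  {2}  => 2  2->2 ok
  [21] x  {2}  => 2  2->2 ok
  [22] x  {2}  => 2  2->2 ok
  [23] y  {0,1,3}  => 0  2->0 ok
  [24] y  {0,1,3}  => 1  0->1 ok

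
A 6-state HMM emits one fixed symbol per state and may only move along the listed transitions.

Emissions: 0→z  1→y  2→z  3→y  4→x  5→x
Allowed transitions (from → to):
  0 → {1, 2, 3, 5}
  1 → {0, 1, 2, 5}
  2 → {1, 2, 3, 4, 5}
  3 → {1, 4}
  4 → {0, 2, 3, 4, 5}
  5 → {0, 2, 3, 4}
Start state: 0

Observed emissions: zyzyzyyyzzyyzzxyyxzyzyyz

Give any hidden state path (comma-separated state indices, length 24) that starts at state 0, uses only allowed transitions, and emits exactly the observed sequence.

0,1,2,1,0,3,1,1,2,2,1,1,2,2,5,3,1,5,2,1,0,1,1,0

  pos 0: z in {0,2}, choose 0; start
  pos 1: y in {1,3}, choose 1; 0->1 ok
  pos 2: z in {0,2}, choose 2; 1->2 ok
  pos 3: y in {1,3}, choose 1; 2->1 ok
  pos 4: z in {0,2}, choose 0; 1->0 ok
  pos 5: y in {1,3}, choose 3; 0->3 ok
  pos 6: y in {1,3}, choose 1; 3->1 ok
  pos 7: y in {1,3}, choose 1; 1->1 ok
  pos 8: z in {0,2}, choose 2; 1->2 ok
  pos 9: z in {0,2}, choose 2; 2->2 ok
  pos 10: y in {1,3}, choose 1; 2->1 ok
  pos 11: y in {1,3}, choose 1; 1->1 ok
  pos 12: z in {0,2}, choose 2; 1->2 ok
  pos 13: z in {0,2}, choose 2; 2->2 ok
  pos 14: x in {4,5}, choose 5; 2->5 ok
  pos 15: y in {1,3}, choose 3; 5->3 ok
  pos 16: y in {1,3}, choose 1; 3->1 ok
  pos 17: x in {4,5}, choose 5; 1->5 ok
  pos 18: z in {0,2}, choose 2; 5->2 ok
  pos 19: y in {1,3}, choose 1; 2->1 ok
  pos 20: z in {0,2}, choose 0; 1->0 ok
  pos 21: y in {1,3}, choose 1; 0->1 ok
  pos 22: y in {1,3}, choose 1; 1->1 ok
  pos 23: z in {0,2}, choose 0; 1->0 ok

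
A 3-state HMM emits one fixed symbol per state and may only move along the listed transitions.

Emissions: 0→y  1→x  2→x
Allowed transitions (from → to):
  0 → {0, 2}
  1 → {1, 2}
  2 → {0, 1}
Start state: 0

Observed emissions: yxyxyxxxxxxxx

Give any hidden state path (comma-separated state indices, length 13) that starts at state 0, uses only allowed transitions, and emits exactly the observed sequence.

  0: obs=y cand={0} pick 0 [start]
  1: obs=x cand={1,2} pick 2 [0->2 ok]
  2: obs=y cand={0} pick 0 [2->0 ok]
  3: obs=x cand={1,2} pick 2 [0->2 ok]
  4: obs=y cand={0} pick 0 [2->0 ok]
  5: obs=x cand={1,2} pick 2 [0->2 ok]
  6: obs=x cand={1,2} pick 1 [2->1 ok]
  7: obs=x cand={1,2} pick 2 [1->2 ok]
  8: obs=x cand={1,2} pick 1 [2->1 ok]
  9: obs=x cand={1,2} pick 2 [1->2 ok]
  10: obs=x cand={1,2} pick 1 [2->1 ok]
  11: obs=x cand={1,2} pick 1 [1->1 ok]
  12: obs=x cand={1,2} pick 2 [1->2 ok]

0,2,0,2,0,2,1,2,1,2,1,1,2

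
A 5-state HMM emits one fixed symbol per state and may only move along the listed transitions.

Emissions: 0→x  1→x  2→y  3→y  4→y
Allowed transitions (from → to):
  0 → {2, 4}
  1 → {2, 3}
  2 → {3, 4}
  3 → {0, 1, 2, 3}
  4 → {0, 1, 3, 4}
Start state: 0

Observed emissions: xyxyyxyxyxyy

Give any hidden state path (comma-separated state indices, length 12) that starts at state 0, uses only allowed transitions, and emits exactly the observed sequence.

0,4,1,2,3,0,4,0,4,1,2,4

  t0 'x' -> {0,1}, take 0 (start)
  t1 'y' -> {2,3,4}, take 4 (0->4 ok)
  t2 'x' -> {0,1}, take 1 (4->1 ok)
  t3 'y' -> {2,3,4}, take 2 (1->2 ok)
  t4 'y' -> {2,3,4}, take 3 (2->3 ok)
  t5 'x' -> {0,1}, take 0 (3->0 ok)
  t6 'y' -> {2,3,4}, take 4 (0->4 ok)
  t7 'x' -> {0,1}, take 0 (4->0 ok)
  t8 'y' -> {2,3,4}, take 4 (0->4 ok)
  t9 'x' -> {0,1}, take 1 (4->1 ok)
  t10 'y' -> {2,3,4}, take 2 (1->2 ok)
  t11 'y' -> {2,3,4}, take 4 (2->4 ok)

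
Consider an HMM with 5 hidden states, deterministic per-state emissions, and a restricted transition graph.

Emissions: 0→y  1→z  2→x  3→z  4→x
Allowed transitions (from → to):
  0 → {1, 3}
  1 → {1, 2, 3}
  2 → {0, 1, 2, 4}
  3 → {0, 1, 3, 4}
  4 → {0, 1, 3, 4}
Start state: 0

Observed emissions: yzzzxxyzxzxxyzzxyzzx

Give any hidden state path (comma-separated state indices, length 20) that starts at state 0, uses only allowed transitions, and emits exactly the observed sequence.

  [0] y  {0}  => 0  start
  [1] z  {1,3}  => 1  0->1 ok
  [2] z  {1,3}  => 1  1->1 ok
  [3] z  {1,3}  => 1  1->1 ok
  [4] x  {2,4}  => 2  1->2 ok
  [5] x  {2,4}  => 2  2->2 ok
  [6] y  {0}  => 0  2->0 ok
  [7] z  {1,3}  => 3  0->3 ok
  [8] x  {2,4}  => 4  3->4 ok
  [9] z  {1,3}  => 1  4->1 ok
  [10] x  {2,4}  => 2  1->2 ok
  [11] x  {2,4}  => 2  2->2 ok
  [12] y  {0}  => 0  2->0 ok
  [13] z  {1,3}  => 3  0->3 ok
  [14] z  {1,3}  => 1  3->1 ok
  [15] x  {2,4}  => 2  1->2 ok
  [16] y  {0}  => 0  2->0 ok
  [17] z  {1,3}  => 3  0->3 ok
  [18] z  {1,3}  => 3  3->3 ok
  [19] x  {2,4}  => 4  3->4 ok

0,1,1,1,2,2,0,3,4,1,2,2,0,3,1,2,0,3,3,4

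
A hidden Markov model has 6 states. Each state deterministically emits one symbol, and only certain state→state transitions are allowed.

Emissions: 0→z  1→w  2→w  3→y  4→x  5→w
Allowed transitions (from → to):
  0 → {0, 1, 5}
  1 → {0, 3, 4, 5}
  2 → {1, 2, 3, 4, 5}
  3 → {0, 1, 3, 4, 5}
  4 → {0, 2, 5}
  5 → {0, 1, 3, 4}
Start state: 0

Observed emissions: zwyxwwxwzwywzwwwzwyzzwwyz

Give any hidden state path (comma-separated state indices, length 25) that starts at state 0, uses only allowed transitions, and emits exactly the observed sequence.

  0: obs=z cand={0} pick 0 [start]
  1: obs=w cand={1,2,5} pick 5 [0->5 ok]
  2: obs=y cand={3} pick 3 [5->3 ok]
  3: obs=x cand={4} pick 4 [3->4 ok]
  4: obs=w cand={1,2,5} pick 5 [4->5 ok]
  5: obs=w cand={1,2,5} pick 1 [5->1 ok]
  6: obs=x cand={4} pick 4 [1->4 ok]
  7: obs=w cand={1,2,5} pick 5 [4->5 ok]
  8: obs=z cand={0} pick 0 [5->0 ok]
  9: obs=w cand={1,2,5} pick 1 [0->1 ok]
  10: obs=y cand={3} pick 3 [1->3 ok]
  11: obs=w cand={1,2,5} pick 1 [3->1 ok]
  12: obs=z cand={0} pick 0 [1->0 ok]
  13: obs=w cand={1,2,5} pick 5 [0->5 ok]
  14: obs=w cand={1,2,5} pick 1 [5->1 ok]
  15: obs=w cand={1,2,5} pick 5 [1->5 ok]
  16: obs=z cand={0} pick 0 [5->0 ok]
  17: obs=w cand={1,2,5} pick 5 [0->5 ok]
  18: obs=y cand={3} pick 3 [5->3 ok]
  19: obs=z cand={0} pick 0 [3->0 ok]
  20: obs=z cand={0} pick 0 [0->0 ok]
  21: obs=w cand={1,2,5} pick 1 [0->1 ok]
  22: obs=w cand={1,2,5} pick 5 [1->5 ok]
  23: obs=y cand={3} pick 3 [5->3 ok]
  24: obs=z cand={0} pick 0 [3->0 ok]

0,5,3,4,5,1,4,5,0,1,3,1,0,5,1,5,0,5,3,0,0,1,5,3,0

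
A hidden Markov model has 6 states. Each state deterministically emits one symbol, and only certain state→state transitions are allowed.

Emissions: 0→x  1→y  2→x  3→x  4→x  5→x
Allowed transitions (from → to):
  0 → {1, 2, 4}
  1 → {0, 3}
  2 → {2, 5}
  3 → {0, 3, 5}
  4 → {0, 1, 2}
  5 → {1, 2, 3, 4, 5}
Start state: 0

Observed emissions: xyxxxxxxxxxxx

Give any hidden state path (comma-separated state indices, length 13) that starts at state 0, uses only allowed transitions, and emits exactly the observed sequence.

  t0 'x' -> {0,2,3,4,5}, take 0 (start)
  t1 'y' -> {1}, take 1 (0->1 ok)
  t2 'x' -> {0,2,3,4,5}, take 0 (1->0 ok)
  t3 'x' -> {0,2,3,4,5}, take 2 (0->2 ok)
  t4 'x' -> {0,2,3,4,5}, take 5 (2->5 ok)
  t5 'x' -> {0,2,3,4,5}, take 4 (5->4 ok)
  t6 'x' -> {0,2,3,4,5}, take 2 (4->2 ok)
  t7 'x' -> {0,2,3,4,5}, take 2 (2->2 ok)
  t8 'x' -> {0,2,3,4,5}, take 5 (2->5 ok)
  t9 'x' -> {0,2,3,4,5}, take 5 (5->5 ok)
  t10 'x' -> {0,2,3,4,5}, take 2 (5->2 ok)
  t11 'x' -> {0,2,3,4,5}, take 2 (2->2 ok)
  t12 'x' -> {0,2,3,4,5}, take 5 (2->5 ok)

0,1,0,2,5,4,2,2,5,5,2,2,5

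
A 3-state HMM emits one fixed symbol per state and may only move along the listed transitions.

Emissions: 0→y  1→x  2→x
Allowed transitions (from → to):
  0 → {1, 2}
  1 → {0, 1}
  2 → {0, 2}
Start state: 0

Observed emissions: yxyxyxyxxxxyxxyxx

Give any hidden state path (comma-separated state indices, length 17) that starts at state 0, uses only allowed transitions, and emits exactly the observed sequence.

  t0 'y' -> {0}, take 0 (start)
  t1 'x' -> {1,2}, take 2 (0->2 ok)
  t2 'y' -> {0}, take 0 (2->0 ok)
  t3 'x' -> {1,2}, take 1 (0->1 ok)
  t4 'y' -> {0}, take 0 (1->0 ok)
  t5 'x' -> {1,2}, take 1 (0->1 ok)
  t6 'y' -> {0}, take 0 (1->0 ok)
  t7 'x' -> {1,2}, take 2 (0->2 ok)
  t8 'x' -> {1,2}, take 2 (2->2 ok)
  t9 'x' -> {1,2}, take 2 (2->2 ok)
  t10 'x' -> {1,2}, take 2 (2->2 ok)
  t11 'y' -> {0}, take 0 (2->0 ok)
  t12 'x' -> {1,2}, take 2 (0->2 ok)
  t13 'x' -> {1,2}, take 2 (2->2 ok)
  t14 'y' -> {0}, take 0 (2->0 ok)
  t15 'x' -> {1,2}, take 1 (0->1 ok)
  t16 'x' -> {1,2}, take 1 (1->1 ok)

0,2,0,1,0,1,0,2,2,2,2,0,2,2,0,1,1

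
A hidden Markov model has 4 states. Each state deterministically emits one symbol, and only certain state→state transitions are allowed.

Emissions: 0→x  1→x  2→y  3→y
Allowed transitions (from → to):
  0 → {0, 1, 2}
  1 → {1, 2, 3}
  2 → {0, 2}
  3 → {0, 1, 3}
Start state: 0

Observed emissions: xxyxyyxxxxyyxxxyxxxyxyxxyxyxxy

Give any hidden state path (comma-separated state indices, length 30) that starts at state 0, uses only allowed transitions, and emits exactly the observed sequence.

0,1,3,0,2,2,0,0,1,1,2,2,0,1,1,3,0,1,1,2,0,2,0,1,2,0,2,0,1,2

  0: obs=x cand={0,1} pick 0 [start]
  1: obs=x cand={0,1} pick 1 [0->1 ok]
  2: obs=y cand={2,3} pick 3 [1->3 ok]
  3: obs=x cand={0,1} pick 0 [3->0 ok]
  4: obs=y cand={2,3} pick 2 [0->2 ok]
  5: obs=y cand={2,3} pick 2 [2->2 ok]
  6: obs=x cand={0,1} pick 0 [2->0 ok]
  7: obs=x cand={0,1} pick 0 [0->0 ok]
  8: obs=x cand={0,1} pick 1 [0->1 ok]
  9: obs=x cand={0,1} pick 1 [1->1 ok]
  10: obs=y cand={2,3} pick 2 [1->2 ok]
  11: obs=y cand={2,3} pick 2 [2->2 ok]
  12: obs=x cand={0,1} pick 0 [2->0 ok]
  13: obs=x cand={0,1} pick 1 [0->1 ok]
  14: obs=x cand={0,1} pick 1 [1->1 ok]
  15: obs=y cand={2,3} pick 3 [1->3 ok]
  16: obs=x cand={0,1} pick 0 [3->0 ok]
  17: obs=x cand={0,1} pick 1 [0->1 ok]
  18: obs=x cand={0,1} pick 1 [1->1 ok]
  19: obs=y cand={2,3} pick 2 [1->2 ok]
  20: obs=x cand={0,1} pick 0 [2->0 ok]
  21: obs=y cand={2,3} pick 2 [0->2 ok]
  22: obs=x cand={0,1} pick 0 [2->0 ok]
  23: obs=x cand={0,1} pick 1 [0->1 ok]
  24: obs=y cand={2,3} pick 2 [1->2 ok]
  25: obs=x cand={0,1} pick 0 [2->0 ok]
  26: obs=y cand={2,3} pick 2 [0->2 ok]
  27: obs=x cand={0,1} pick 0 [2->0 ok]
  28: obs=x cand={0,1} pick 1 [0->1 ok]
  29: obs=y cand={2,3} pick 2 [1->2 ok]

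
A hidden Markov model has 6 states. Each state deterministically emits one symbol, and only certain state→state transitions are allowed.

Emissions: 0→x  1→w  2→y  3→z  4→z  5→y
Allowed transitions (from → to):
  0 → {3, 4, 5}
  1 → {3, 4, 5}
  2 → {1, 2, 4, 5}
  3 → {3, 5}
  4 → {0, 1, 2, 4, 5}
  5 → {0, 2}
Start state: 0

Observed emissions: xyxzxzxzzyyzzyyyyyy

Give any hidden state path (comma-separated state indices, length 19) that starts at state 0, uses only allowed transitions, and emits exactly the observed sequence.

0,5,0,4,0,4,0,3,3,5,2,4,4,2,2,5,2,2,2

  0: obs=x cand={0} pick 0 [start]
  1: obs=y cand={2,5} pick 5 [0->5 ok]
  2: obs=x cand={0} pick 0 [5->0 ok]
  3: obs=z cand={3,4} pick 4 [0->4 ok]
  4: obs=x cand={0} pick 0 [4->0 ok]
  5: obs=z cand={3,4} pick 4 [0->4 ok]
  6: obs=x cand={0} pick 0 [4->0 ok]
  7: obs=z cand={3,4} pick 3 [0->3 ok]
  8: obs=z cand={3,4} pick 3 [3->3 ok]
  9: obs=y cand={2,5} pick 5 [3->5 ok]
  10: obs=y cand={2,5} pick 2 [5->2 ok]
  11: obs=z cand={3,4} pick 4 [2->4 ok]
  12: obs=z cand={3,4} pick 4 [4->4 ok]
  13: obs=y cand={2,5} pick 2 [4->2 ok]
  14: obs=y cand={2,5} pick 2 [2->2 ok]
  15: obs=y cand={2,5} pick 5 [2->5 ok]
  16: obs=y cand={2,5} pick 2 [5->2 ok]
  17: obs=y cand={2,5} pick 2 [2->2 ok]
  18: obs=y cand={2,5} pick 2 [2->2 ok]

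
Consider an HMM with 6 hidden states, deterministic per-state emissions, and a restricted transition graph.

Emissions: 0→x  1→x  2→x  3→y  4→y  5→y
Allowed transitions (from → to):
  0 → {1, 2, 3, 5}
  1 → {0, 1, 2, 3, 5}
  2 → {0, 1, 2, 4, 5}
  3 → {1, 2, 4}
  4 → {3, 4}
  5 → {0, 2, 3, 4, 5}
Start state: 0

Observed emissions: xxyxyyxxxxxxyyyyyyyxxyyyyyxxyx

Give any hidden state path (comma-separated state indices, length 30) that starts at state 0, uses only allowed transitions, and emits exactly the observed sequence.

  [0] x  {0,1,2}  => 0  start
  [1] x  {0,1,2}  => 1  0->1 ok
  [2] y  {3,4,5}  => 5  1->5 ok
  [3] x  {0,1,2}  => 2  5->2 ok
  [4] y  {3,4,5}  => 5  2->5 ok
  [5] y  {3,4,5}  => 5  5->5 ok
  [6] x  {0,1,2}  => 2  5->2 ok
  [7] x  {0,1,2}  => 0  2->0 ok
  [8] x  {0,1,2}  => 2  0->2 ok
  [9] x  {0,1,2}  => 1  2->1 ok
  [10] x  {0,1,2}  => 0  1->0 ok
  [11] x  {0,1,2}  => 2  0->2 ok
  [12] y  {3,4,5}  => 4  2->4 ok
  [13] y  {3,4,5}  => 3  4->3 ok
  [14] y  {3,4,5}  => 4  3->4 ok
  [15] y  {3,4,5}  => 3  4->3 ok
  [16] y  {3,4,5}  => 4  3->4 ok
  [17] y  {3,4,5}  => 4  4->4 ok
  [18] y  {3,4,5}  => 3  4->3 ok
  [19] x  {0,1,2}  => 2  3->2 ok
  [20] x  {0,1,2}  => 0  2->0 ok
  [21] y  {3,4,5}  => 5  0->5 ok
  [22] y  {3,4,5}  => 4  5->4 ok
  [23] y  {3,4,5}  => 4  4->4 ok
  [24] y  {3,4,5}  => 4  4->4 ok
  [25] y  {3,4,5}  => 3  4->3 ok
  [26] x  {0,1,2}  => 2  3->2 ok
  [27] x  {0,1,2}  => 0  2->0 ok
  [28] y  {3,4,5}  => 3  0->3 ok
  [29] x  {0,1,2}  => 2  3->2 ok

0,1,5,2,5,5,2,0,2,1,0,2,4,3,4,3,4,4,3,2,0,5,4,4,4,3,2,0,3,2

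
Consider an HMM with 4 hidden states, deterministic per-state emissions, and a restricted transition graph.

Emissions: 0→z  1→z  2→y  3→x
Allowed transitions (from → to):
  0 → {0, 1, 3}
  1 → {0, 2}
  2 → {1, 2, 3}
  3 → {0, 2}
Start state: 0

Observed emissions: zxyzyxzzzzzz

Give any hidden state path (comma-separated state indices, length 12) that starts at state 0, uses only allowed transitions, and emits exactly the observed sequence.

0,3,2,1,2,3,0,1,0,0,0,0

  pos 0: z in {0,1}, choose 0; start
  pos 1: x in {3}, choose 3; 0->3 ok
  pos 2: y in {2}, choose 2; 3->2 ok
  pos 3: z in {0,1}, choose 1; 2->1 ok
  pos 4: y in {2}, choose 2; 1->2 ok
  pos 5: x in {3}, choose 3; 2->3 ok
  pos 6: z in {0,1}, choose 0; 3->0 ok
  pos 7: z in {0,1}, choose 1; 0->1 ok
  pos 8: z in {0,1}, choose 0; 1->0 ok
  pos 9: z in {0,1}, choose 0; 0->0 ok
  pos 10: z in {0,1}, choose 0; 0->0 ok
  pos 11: z in {0,1}, choose 0; 0->0 ok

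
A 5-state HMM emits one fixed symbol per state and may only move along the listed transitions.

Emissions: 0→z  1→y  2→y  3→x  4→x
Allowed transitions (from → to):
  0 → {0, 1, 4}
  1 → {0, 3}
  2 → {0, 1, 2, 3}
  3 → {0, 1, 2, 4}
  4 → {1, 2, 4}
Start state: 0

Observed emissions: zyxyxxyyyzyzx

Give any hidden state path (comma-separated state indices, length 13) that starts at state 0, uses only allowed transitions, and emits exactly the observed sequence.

0,1,3,1,3,4,2,2,2,0,1,0,4

  pos 0: z in {0}, choose 0; start
  pos 1: y in {1,2}, choose 1; 0->1 ok
  pos 2: x in {3,4}, choose 3; 1->3 ok
  pos 3: y in {1,2}, choose 1; 3->1 ok
  pos 4: x in {3,4}, choose 3; 1->3 ok
  pos 5: x in {3,4}, choose 4; 3->4 ok
  pos 6: y in {1,2}, choose 2; 4->2 ok
  pos 7: y in {1,2}, choose 2; 2->2 ok
  pos 8: y in {1,2}, choose 2; 2->2 ok
  pos 9: z in {0}, choose 0; 2->0 ok
  pos 10: y in {1,2}, choose 1; 0->1 ok
  pos 11: z in {0}, choose 0; 1->0 ok
  pos 12: x in {3,4}, choose 4; 0->4 ok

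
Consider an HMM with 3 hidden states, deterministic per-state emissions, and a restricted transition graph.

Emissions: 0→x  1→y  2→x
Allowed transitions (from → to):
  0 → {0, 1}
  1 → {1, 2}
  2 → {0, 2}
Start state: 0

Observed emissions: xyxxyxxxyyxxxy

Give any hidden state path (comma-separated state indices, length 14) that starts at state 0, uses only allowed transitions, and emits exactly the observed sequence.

0,1,2,0,1,2,2,0,1,1,2,0,0,1

  t0 'x' -> {0,2}, take 0 (start)
  t1 'y' -> {1}, take 1 (0->1 ok)
  t2 'x' -> {0,2}, take 2 (1->2 ok)
  t3 'x' -> {0,2}, take 0 (2->0 ok)
  t4 'y' -> {1}, take 1 (0->1 ok)
  t5 'x' -> {0,2}, take 2 (1->2 ok)
  t6 'x' -> {0,2}, take 2 (2->2 ok)
  t7 'x' -> {0,2}, take 0 (2->0 ok)
  t8 'y' -> {1}, take 1 (0->1 ok)
  t9 'y' -> {1}, take 1 (1->1 ok)
  t10 'x' -> {0,2}, take 2 (1->2 ok)
  t11 'x' -> {0,2}, take 0 (2->0 ok)
  t12 'x' -> {0,2}, take 0 (0->0 ok)
  t13 'y' -> {1}, take 1 (0->1 ok)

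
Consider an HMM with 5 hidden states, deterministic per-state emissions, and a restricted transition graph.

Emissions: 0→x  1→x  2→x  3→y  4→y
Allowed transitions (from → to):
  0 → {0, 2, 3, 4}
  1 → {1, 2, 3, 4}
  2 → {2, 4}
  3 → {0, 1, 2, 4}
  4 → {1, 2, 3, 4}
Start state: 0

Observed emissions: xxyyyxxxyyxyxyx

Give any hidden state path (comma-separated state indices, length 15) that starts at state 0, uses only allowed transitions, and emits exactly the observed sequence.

  t0 'x' -> {0,1,2}, take 0 (start)
  t1 'x' -> {0,1,2}, take 2 (0->2 ok)
  t2 'y' -> {3,4}, take 4 (2->4 ok)
  t3 'y' -> {3,4}, take 3 (4->3 ok)
  t4 'y' -> {3,4}, take 4 (3->4 ok)
  t5 'x' -> {0,1,2}, take 2 (4->2 ok)
  t6 'x' -> {0,1,2}, take 2 (2->2 ok)
  t7 'x' -> {0,1,2}, take 2 (2->2 ok)
  t8 'y' -> {3,4}, take 4 (2->4 ok)
  t9 'y' -> {3,4}, take 4 (4->4 ok)
  t10 'x' -> {0,1,2}, take 1 (4->1 ok)
  t11 'y' -> {3,4}, take 4 (1->4 ok)
  t12 'x' -> {0,1,2}, take 1 (4->1 ok)
  t13 'y' -> {3,4}, take 4 (1->4 ok)
  t14 'x' -> {0,1,2}, take 1 (4->1 ok)

0,2,4,3,4,2,2,2,4,4,1,4,1,4,1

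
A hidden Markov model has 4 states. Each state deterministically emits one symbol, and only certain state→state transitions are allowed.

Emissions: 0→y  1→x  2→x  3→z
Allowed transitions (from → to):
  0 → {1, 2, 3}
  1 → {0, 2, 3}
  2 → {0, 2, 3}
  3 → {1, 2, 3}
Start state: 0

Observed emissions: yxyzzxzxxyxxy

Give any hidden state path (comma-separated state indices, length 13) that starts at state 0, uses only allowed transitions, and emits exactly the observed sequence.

  [0] y  {0}  => 0  start
  [1] x  {1,2}  => 2  0->2 ok
  [2] y  {0}  => 0  2->0 ok
  [3] z  {3}  => 3  0->3 ok
  [4] z  {3}  => 3  3->3 ok
  [5] x  {1,2}  => 1  3->1 ok
  [6] z  {3}  => 3  1->3 ok
  [7] x  {1,2}  => 2  3->2 ok
  [8] x  {1,2}  => 2  2->2 ok
  [9] y  {0}  => 0  2->0 ok
  [10] x  {1,2}  => 2  0->2 ok
  [11] x  {1,2}  => 2  2->2 ok
  [12] y  {0}  => 0  2->0 ok

0,2,0,3,3,1,3,2,2,0,2,2,0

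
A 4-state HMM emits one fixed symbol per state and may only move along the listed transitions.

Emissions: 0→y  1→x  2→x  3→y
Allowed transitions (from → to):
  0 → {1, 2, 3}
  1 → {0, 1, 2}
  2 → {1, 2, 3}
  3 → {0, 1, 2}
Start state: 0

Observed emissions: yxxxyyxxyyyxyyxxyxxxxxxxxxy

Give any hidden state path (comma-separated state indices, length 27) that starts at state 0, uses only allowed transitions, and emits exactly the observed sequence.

  t0 'y' -> {0,3}, take 0 (start)
  t1 'x' -> {1,2}, take 1 (0->1 ok)
  t2 'x' -> {1,2}, take 1 (1->1 ok)
  t3 'x' -> {1,2}, take 1 (1->1 ok)
  t4 'y' -> {0,3}, take 0 (1->0 ok)
  t5 'y' -> {0,3}, take 3 (0->3 ok)
  t6 'x' -> {1,2}, take 1 (3->1 ok)
  t7 'x' -> {1,2}, take 2 (1->2 ok)
  t8 'y' -> {0,3}, take 3 (2->3 ok)
  t9 'y' -> {0,3}, take 0 (3->0 ok)
  t10 'y' -> {0,3}, take 3 (0->3 ok)
  t11 'x' -> {1,2}, take 1 (3->1 ok)
  t12 'y' -> {0,3}, take 0 (1->0 ok)
  t13 'y' -> {0,3}, take 3 (0->3 ok)
  t14 'x' -> {1,2}, take 2 (3->2 ok)
  t15 'x' -> {1,2}, take 2 (2->2 ok)
  t16 'y' -> {0,3}, take 3 (2->3 ok)
  t17 'x' -> {1,2}, take 2 (3->2 ok)
  t18 'x' -> {1,2}, take 1 (2->1 ok)
  t19 'x' -> {1,2}, take 2 (1->2 ok)
  t20 'x' -> {1,2}, take 1 (2->1 ok)
  t21 'x' -> {1,2}, take 1 (1->1 ok)
  t22 'x' -> {1,2}, take 1 (1->1 ok)
  t23 'x' -> {1,2}, take 2 (1->2 ok)
  t24 'x' -> {1,2}, take 1 (2->1 ok)
  t25 'x' -> {1,2}, take 1 (1->1 ok)
  t26 'y' -> {0,3}, take 0 (1->0 ok)

0,1,1,1,0,3,1,2,3,0,3,1,0,3,2,2,3,2,1,2,1,1,1,2,1,1,0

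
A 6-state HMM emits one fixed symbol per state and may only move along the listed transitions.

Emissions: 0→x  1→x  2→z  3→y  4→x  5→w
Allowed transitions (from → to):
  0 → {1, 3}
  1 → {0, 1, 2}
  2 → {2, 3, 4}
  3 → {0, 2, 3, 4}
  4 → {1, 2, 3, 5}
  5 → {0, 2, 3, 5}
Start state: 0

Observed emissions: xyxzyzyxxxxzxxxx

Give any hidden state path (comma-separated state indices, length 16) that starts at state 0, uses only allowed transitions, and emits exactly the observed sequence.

  [0] x  {0,1,4}  => 0  start
  [1] y  {3}  => 3  0->3 ok
  [2] x  {0,1,4}  => 4  3->4 ok
  [3] z  {2}  => 2  4->2 ok
  [4] y  {3}  => 3  2->3 ok
  [5] z  {2}  => 2  3->2 ok
  [6] y  {3}  => 3  2->3 ok
  [7] x  {0,1,4}  => 0  3->0 ok
  [8] x  {0,1,4}  => 1  0->1 ok
  [9] x  {0,1,4}  => 0  1->0 ok
  [10] x  {0,1,4}  => 1  0->1 ok
  [11] z  {2}  => 2  1->2 ok
  [12] x  {0,1,4}  => 4  2->4 ok
  [13] x  {0,1,4}  => 1  4->1 ok
  [14] x  {0,1,4}  => 1  1->1 ok
  [15] x  {0,1,4}  => 1  1->1 ok

0,3,4,2,3,2,3,0,1,0,1,2,4,1,1,1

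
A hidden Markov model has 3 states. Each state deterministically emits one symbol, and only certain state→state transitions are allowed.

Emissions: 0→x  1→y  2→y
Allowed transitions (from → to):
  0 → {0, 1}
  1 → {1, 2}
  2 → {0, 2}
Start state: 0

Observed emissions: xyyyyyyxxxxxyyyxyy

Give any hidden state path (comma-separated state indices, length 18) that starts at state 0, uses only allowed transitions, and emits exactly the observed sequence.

0,1,1,1,2,2,2,0,0,0,0,0,1,1,2,0,1,2

  pos 0: x in {0}, choose 0; start
  pos 1: y in {1,2}, choose 1; 0->1 ok
  pos 2: y in {1,2}, choose 1; 1->1 ok
  pos 3: y in {1,2}, choose 1; 1->1 ok
  pos 4: y in {1,2}, choose 2; 1->2 ok
  pos 5: y in {1,2}, choose 2; 2->2 ok
  pos 6: y in {1,2}, choose 2; 2->2 ok
  pos 7: x in {0}, choose 0; 2->0 ok
  pos 8: x in {0}, choose 0; 0->0 ok
  pos 9: x in {0}, choose 0; 0->0 ok
  pos 10: x in {0}, choose 0; 0->0 ok
  pos 11: x in {0}, choose 0; 0->0 ok
  pos 12: y in {1,2}, choose 1; 0->1 ok
  pos 13: y in {1,2}, choose 1; 1->1 ok
  pos 14: y in {1,2}, choose 2; 1->2 ok
  pos 15: x in {0}, choose 0; 2->0 ok
  pos 16: y in {1,2}, choose 1; 0->1 ok
  pos 17: y in {1,2}, choose 2; 1->2 ok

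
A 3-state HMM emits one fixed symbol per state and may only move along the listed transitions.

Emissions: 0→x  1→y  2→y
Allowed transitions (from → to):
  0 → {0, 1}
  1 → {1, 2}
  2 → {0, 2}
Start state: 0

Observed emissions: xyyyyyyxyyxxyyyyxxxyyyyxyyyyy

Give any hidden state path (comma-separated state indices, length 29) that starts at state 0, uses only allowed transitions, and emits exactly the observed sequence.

  t0 'x' -> {0}, take 0 (start)
  t1 'y' -> {1,2}, take 1 (0->1 ok)
  t2 'y' -> {1,2}, take 1 (1->1 ok)
  t3 'y' -> {1,2}, take 2 (1->2 ok)
  t4 'y' -> {1,2}, take 2 (2->2 ok)
  t5 'y' -> {1,2}, take 2 (2->2 ok)
  t6 'y' -> {1,2}, take 2 (2->2 ok)
  t7 'x' -> {0}, take 0 (2->0 ok)
  t8 'y' -> {1,2}, take 1 (0->1 ok)
  t9 'y' -> {1,2}, take 2 (1->2 ok)
  t10 'x' -> {0}, take 0 (2->0 ok)
  t11 'x' -> {0}, take 0 (0->0 ok)
  t12 'y' -> {1,2}, take 1 (0->1 ok)
  t13 'y' -> {1,2}, take 1 (1->1 ok)
  t14 'y' -> {1,2}, take 1 (1->1 ok)
  t15 'y' -> {1,2}, take 2 (1->2 ok)
  t16 'x' -> {0}, take 0 (2->0 ok)
  t17 'x' -> {0}, take 0 (0->0 ok)
  t18 'x' -> {0}, take 0 (0->0 ok)
  t19 'y' -> {1,2}, take 1 (0->1 ok)
  t20 'y' -> {1,2}, take 1 (1->1 ok)
  t21 'y' -> {1,2}, take 2 (1->2 ok)
  t22 'y' -> {1,2}, take 2 (2->2 ok)
  t23 'x' -> {0}, take 0 (2->0 ok)
  t24 'y' -> {1,2}, take 1 (0->1 ok)
  t25 'y' -> {1,2}, take 1 (1->1 ok)
  t26 'y' -> {1,2}, take 2 (1->2 ok)
  t27 'y' -> {1,2}, take 2 (2->2 ok)
  t28 'y' -> {1,2}, take 2 (2->2 ok)

0,1,1,2,2,2,2,0,1,2,0,0,1,1,1,2,0,0,0,1,1,2,2,0,1,1,2,2,2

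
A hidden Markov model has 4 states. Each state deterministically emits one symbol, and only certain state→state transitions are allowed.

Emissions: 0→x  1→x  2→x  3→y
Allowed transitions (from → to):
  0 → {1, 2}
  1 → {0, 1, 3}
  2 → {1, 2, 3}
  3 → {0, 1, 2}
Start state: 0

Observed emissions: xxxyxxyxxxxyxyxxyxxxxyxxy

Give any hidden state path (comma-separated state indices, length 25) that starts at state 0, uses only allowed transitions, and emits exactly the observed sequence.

  t0 'x' -> {0,1,2}, take 0 (start)
  t1 'x' -> {0,1,2}, take 2 (0->2 ok)
  t2 'x' -> {0,1,2}, take 2 (2->2 ok)
  t3 'y' -> {3}, take 3 (2->3 ok)
  t4 'x' -> {0,1,2}, take 0 (3->0 ok)
  t5 'x' -> {0,1,2}, take 1 (0->1 ok)
  t6 'y' -> {3}, take 3 (1->3 ok)
  t7 'x' -> {0,1,2}, take 1 (3->1 ok)
  t8 'x' -> {0,1,2}, take 1 (1->1 ok)
  t9 'x' -> {0,1,2}, take 1 (1->1 ok)
  t10 'x' -> {0,1,2}, take 1 (1->1 ok)
  t11 'y' -> {3}, take 3 (1->3 ok)
  t12 'x' -> {0,1,2}, take 1 (3->1 ok)
  t13 'y' -> {3}, take 3 (1->3 ok)
  t14 'x' -> {0,1,2}, take 0 (3->0 ok)
  t15 'x' -> {0,1,2}, take 1 (0->1 ok)
  t16 'y' -> {3}, take 3 (1->3 ok)
  t17 'x' -> {0,1,2}, take 0 (3->0 ok)
  t18 'x' -> {0,1,2}, take 2 (0->2 ok)
  t19 'x' -> {0,1,2}, take 1 (2->1 ok)
  t20 'x' -> {0,1,2}, take 1 (1->1 ok)
  t21 'y' -> {3}, take 3 (1->3 ok)
  t22 'x' -> {0,1,2}, take 0 (3->0 ok)
  t23 'x' -> {0,1,2}, take 1 (0->1 ok)
  t24 'y' -> {3}, take 3 (1->3 ok)

0,2,2,3,0,1,3,1,1,1,1,3,1,3,0,1,3,0,2,1,1,3,0,1,3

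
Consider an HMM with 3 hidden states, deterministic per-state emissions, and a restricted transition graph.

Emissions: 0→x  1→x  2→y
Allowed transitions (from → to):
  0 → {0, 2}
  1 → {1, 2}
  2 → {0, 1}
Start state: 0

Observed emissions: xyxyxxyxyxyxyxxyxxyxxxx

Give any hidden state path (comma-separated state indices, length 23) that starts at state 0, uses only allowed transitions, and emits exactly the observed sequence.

  0: obs=x cand={0,1} pick 0 [start]
  1: obs=y cand={2} pick 2 [0->2 ok]
  2: obs=x cand={0,1} pick 0 [2->0 ok]
  3: obs=y cand={2} pick 2 [0->2 ok]
  4: obs=x cand={0,1} pick 1 [2->1 ok]
  5: obs=x cand={0,1} pick 1 [1->1 ok]
  6: obs=y cand={2} pick 2 [1->2 ok]
  7: obs=x cand={0,1} pick 1 [2->1 ok]
  8: obs=y cand={2} pick 2 [1->2 ok]
  9: obs=x cand={0,1} pick 1 [2->1 ok]
  10: obs=y cand={2} pick 2 [1->2 ok]
  11: obs=x cand={0,1} pick 1 [2->1 ok]
  12: obs=y cand={2} pick 2 [1->2 ok]
  13: obs=x cand={0,1} pick 1 [2->1 ok]
  14: obs=x cand={0,1} pick 1 [1->1 ok]
  15: obs=y cand={2} pick 2 [1->2 ok]
  16: obs=x cand={0,1} pick 0 [2->0 ok]
  17: obs=x cand={0,1} pick 0 [0->0 ok]
  18: obs=y cand={2} pick 2 [0->2 ok]
  19: obs=x cand={0,1} pick 0 [2->0 ok]
  20: obs=x cand={0,1} pick 0 [0->0 ok]
  21: obs=x cand={0,1} pick 0 [0->0 ok]
  22: obs=x cand={0,1} pick 0 [0->0 ok]

0,2,0,2,1,1,2,1,2,1,2,1,2,1,1,2,0,0,2,0,0,0,0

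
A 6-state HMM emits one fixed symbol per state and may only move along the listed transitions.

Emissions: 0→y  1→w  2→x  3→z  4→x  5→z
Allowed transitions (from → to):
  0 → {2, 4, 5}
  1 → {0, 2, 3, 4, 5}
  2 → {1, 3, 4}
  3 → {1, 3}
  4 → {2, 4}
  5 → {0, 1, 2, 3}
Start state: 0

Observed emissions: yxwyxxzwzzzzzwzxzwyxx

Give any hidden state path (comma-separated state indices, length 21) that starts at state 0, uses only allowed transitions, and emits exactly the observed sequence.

0,2,1,0,4,2,3,1,3,3,3,3,3,1,5,2,3,1,0,4,4

  0: obs=y cand={0} pick 0 [start]
  1: obs=x cand={2,4} pick 2 [0->2 ok]
  2: obs=w cand={1} pick 1 [2->1 ok]
  3: obs=y cand={0} pick 0 [1->0 ok]
  4: obs=x cand={2,4} pick 4 [0->4 ok]
  5: obs=x cand={2,4} pick 2 [4->2 ok]
  6: obs=z cand={3,5} pick 3 [2->3 ok]
  7: obs=w cand={1} pick 1 [3->1 ok]
  8: obs=z cand={3,5} pick 3 [1->3 ok]
  9: obs=z cand={3,5} pick 3 [3->3 ok]
  10: obs=z cand={3,5} pick 3 [3->3 ok]
  11: obs=z cand={3,5} pick 3 [3->3 ok]
  12: obs=z cand={3,5} pick 3 [3->3 ok]
  13: obs=w cand={1} pick 1 [3->1 ok]
  14: obs=z cand={3,5} pick 5 [1->5 ok]
  15: obs=x cand={2,4} pick 2 [5->2 ok]
  16: obs=z cand={3,5} pick 3 [2->3 ok]
  17: obs=w cand={1} pick 1 [3->1 ok]
  18: obs=y cand={0} pick 0 [1->0 ok]
  19: obs=x cand={2,4} pick 4 [0->4 ok]
  20: obs=x cand={2,4} pick 4 [4->4 ok]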